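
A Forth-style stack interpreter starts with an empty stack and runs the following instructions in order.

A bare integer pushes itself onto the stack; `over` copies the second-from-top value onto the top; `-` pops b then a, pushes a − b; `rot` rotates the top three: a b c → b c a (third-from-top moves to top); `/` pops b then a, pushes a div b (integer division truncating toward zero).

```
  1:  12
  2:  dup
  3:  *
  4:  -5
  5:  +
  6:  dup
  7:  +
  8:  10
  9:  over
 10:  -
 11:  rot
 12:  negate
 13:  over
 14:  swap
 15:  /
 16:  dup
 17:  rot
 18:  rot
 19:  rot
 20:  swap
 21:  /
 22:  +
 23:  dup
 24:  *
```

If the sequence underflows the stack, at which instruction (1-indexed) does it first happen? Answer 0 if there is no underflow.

12   → 12
dup  → 12 12
*    → 144
-5   → 144 -5
+    → 139
dup  → 139 139
+    → 278
10   → 278 10
over → 278 10 278
-    → 278 -268
rot  — needs 3 operands, stack has 2 → underflow

11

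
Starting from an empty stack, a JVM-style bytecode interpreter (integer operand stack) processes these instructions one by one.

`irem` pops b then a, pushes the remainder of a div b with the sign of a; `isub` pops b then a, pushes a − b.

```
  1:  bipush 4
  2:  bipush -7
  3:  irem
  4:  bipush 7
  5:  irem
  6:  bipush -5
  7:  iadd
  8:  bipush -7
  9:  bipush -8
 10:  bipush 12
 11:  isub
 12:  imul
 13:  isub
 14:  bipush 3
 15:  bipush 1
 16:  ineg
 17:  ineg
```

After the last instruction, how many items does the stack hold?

3

bipush 4   [4]
bipush -7  [4, -7]
irem       [4]
bipush 7   [4, 7]
irem       [4]
bipush -5  [4, -5]
iadd       [-1]
bipush -7  [-1, -7]
bipush -8  [-1, -7, -8]
bipush 12  [-1, -7, -8, 12]
isub       [-1, -7, -20]
imul       [-1, 140]
isub       [-141]
bipush 3   [-141, 3]
bipush 1   [-141, 3, 1]
ineg       [-141, 3, -1]
ineg       [-141, 3, 1]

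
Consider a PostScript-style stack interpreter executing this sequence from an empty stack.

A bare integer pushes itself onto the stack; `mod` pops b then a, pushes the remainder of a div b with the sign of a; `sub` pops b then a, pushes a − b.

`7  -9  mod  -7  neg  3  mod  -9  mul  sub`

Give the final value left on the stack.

7   : 7
-9  : 7 -9
mod : 7
-7  : 7 -7
neg : 7 7
3   : 7 7 3
mod : 7 1
-9  : 7 1 -9
mul : 7 -9
sub : 16

16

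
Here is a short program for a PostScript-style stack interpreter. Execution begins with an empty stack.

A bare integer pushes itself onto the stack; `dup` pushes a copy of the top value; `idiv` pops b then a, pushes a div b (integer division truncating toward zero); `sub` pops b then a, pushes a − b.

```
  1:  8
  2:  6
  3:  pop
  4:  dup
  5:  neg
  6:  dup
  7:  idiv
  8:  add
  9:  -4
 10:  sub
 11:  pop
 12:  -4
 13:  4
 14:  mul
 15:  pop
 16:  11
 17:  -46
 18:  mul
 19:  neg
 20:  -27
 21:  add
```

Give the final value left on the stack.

479

8    -> [8]
6    -> [8, 6]
pop  -> [8]
dup  -> [8, 8]
neg  -> [8, -8]
dup  -> [8, -8, -8]
idiv -> [8, 1]
add  -> [9]
-4   -> [9, -4]
sub  -> [13]
pop  -> []
-4   -> [-4]
4    -> [-4, 4]
mul  -> [-16]
pop  -> []
11   -> [11]
-46  -> [11, -46]
mul  -> [-506]
neg  -> [506]
-27  -> [506, -27]
add  -> [479]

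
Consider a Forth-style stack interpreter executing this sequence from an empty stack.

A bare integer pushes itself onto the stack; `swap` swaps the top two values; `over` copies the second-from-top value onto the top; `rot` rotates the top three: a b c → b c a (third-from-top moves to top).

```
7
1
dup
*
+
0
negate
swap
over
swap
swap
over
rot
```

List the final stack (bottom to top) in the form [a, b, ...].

[0, 0, 8, 8]

7       7
1       7 1
dup     7 1 1
*       7 1
+       8
0       8 0
negate  8 0
swap    0 8
over    0 8 0
swap    0 0 8
swap    0 8 0
over    0 8 0 8
rot     0 0 8 8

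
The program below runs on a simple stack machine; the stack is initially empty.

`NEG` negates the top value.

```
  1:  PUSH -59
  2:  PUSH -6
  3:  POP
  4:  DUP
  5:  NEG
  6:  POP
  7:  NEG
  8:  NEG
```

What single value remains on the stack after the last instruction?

-59

PUSH -59 : -59
PUSH -6  : -59 -6
POP      : -59
DUP      : -59 -59
NEG      : -59 59
POP      : -59
NEG      : 59
NEG      : -59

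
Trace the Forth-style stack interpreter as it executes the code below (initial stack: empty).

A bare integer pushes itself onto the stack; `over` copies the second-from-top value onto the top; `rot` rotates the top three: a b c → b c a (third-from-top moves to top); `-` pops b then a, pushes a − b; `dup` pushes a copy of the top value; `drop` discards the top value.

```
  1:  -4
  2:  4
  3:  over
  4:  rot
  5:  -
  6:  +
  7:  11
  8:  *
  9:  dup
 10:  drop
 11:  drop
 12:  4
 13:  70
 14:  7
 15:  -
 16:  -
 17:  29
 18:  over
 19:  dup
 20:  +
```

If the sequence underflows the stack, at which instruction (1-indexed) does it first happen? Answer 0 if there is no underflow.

0

-4   → -4
4    → -4 4
over → -4 4 -4
rot  → 4 -4 -4
-    → 4 0
+    → 4
11   → 4 11
*    → 44
dup  → 44 44
drop → 44
drop → (empty)
4    → 4
70   → 4 70
7    → 4 70 7
-    → 4 63
-    → -59
29   → -59 29
over → -59 29 -59
dup  → -59 29 -59 -59
+    → -59 29 -118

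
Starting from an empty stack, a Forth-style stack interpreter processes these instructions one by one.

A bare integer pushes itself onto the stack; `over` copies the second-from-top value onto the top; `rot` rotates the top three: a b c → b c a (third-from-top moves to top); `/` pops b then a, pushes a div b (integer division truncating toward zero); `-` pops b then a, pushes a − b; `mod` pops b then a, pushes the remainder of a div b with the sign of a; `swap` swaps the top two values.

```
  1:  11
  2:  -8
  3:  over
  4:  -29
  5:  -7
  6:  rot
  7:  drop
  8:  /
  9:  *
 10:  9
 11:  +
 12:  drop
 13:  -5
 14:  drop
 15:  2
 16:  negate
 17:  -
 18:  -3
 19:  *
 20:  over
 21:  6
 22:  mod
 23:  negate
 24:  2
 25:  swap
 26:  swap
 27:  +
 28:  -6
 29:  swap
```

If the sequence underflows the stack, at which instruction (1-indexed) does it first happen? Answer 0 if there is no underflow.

11     : 11
-8     : 11 -8
over   : 11 -8 11
-29    : 11 -8 11 -29
-7     : 11 -8 11 -29 -7
rot    : 11 -8 -29 -7 11
drop   : 11 -8 -29 -7
/      : 11 -8 4
*      : 11 -32
9      : 11 -32 9
+      : 11 -23
drop   : 11
-5     : 11 -5
drop   : 11
2      : 11 2
negate : 11 -2
-      : 13
-3     : 13 -3
*      : -39
over  — needs 2 operands, stack has 1 → underflow

20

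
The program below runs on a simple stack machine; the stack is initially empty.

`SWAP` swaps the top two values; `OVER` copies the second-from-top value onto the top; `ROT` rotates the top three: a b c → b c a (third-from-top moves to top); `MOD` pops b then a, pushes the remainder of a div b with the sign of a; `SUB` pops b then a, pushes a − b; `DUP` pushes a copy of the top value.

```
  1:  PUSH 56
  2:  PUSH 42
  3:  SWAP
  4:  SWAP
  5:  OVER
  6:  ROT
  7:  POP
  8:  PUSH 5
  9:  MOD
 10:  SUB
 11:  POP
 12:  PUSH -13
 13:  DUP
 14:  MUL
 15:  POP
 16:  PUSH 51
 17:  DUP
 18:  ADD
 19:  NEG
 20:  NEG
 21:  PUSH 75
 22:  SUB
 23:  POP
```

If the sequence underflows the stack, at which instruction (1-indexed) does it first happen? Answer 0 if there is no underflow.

0

PUSH 56   [56]
PUSH 42   [56, 42]
SWAP      [42, 56]
SWAP      [56, 42]
OVER      [56, 42, 56]
ROT       [42, 56, 56]
POP       [42, 56]
PUSH 5    [42, 56, 5]
MOD       [42, 1]
SUB       [41]
POP       []
PUSH -13  [-13]
DUP       [-13, -13]
MUL       [169]
POP       []
PUSH 51   [51]
DUP       [51, 51]
ADD       [102]
NEG       [-102]
NEG       [102]
PUSH 75   [102, 75]
SUB       [27]
POP       []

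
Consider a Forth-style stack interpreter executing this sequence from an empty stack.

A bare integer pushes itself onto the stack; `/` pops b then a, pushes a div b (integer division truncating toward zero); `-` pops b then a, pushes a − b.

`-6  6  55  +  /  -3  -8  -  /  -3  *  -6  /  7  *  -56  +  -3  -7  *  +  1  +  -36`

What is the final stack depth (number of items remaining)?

-6   -6
6    -6 6
55   -6 6 55
+    -6 61
/    0
-3   0 -3
-8   0 -3 -8
-    0 5
/    0
-3   0 -3
*    0
-6   0 -6
/    0
7    0 7
*    0
-56  0 -56
+    -56
-3   -56 -3
-7   -56 -3 -7
*    -56 21
+    -35
1    -35 1
+    -34
-36  -34 -36

2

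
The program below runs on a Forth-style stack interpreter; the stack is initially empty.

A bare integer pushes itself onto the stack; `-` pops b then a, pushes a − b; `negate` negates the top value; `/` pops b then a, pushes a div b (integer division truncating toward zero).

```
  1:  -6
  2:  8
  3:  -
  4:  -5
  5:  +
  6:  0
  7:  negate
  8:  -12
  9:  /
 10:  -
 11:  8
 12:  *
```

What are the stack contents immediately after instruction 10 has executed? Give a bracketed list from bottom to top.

-6     → [-6]
8      → [-6, 8]
-      → [-14]
-5     → [-14, -5]
+      → [-19]
0      → [-19, 0]
negate → [-19, 0]
-12    → [-19, 0, -12]
/      → [-19, 0]
-      → [-19]

[-19]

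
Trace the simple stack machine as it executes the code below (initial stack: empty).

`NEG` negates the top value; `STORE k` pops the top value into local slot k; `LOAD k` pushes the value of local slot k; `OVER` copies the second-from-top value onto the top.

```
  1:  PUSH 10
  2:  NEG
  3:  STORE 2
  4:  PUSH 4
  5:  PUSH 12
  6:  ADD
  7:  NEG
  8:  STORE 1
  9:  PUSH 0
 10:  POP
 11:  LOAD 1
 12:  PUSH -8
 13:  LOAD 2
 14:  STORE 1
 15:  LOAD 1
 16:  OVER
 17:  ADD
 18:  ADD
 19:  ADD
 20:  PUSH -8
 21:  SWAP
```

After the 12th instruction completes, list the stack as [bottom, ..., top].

PUSH 10 : 10
NEG     : -10
STORE 2 : (empty)
PUSH 4  : 4
PUSH 12 : 4 12
ADD     : 16
NEG     : -16
STORE 1 : (empty)
PUSH 0  : 0
POP     : (empty)
LOAD 1  : -16
PUSH -8 : -16 -8

[-16, -8]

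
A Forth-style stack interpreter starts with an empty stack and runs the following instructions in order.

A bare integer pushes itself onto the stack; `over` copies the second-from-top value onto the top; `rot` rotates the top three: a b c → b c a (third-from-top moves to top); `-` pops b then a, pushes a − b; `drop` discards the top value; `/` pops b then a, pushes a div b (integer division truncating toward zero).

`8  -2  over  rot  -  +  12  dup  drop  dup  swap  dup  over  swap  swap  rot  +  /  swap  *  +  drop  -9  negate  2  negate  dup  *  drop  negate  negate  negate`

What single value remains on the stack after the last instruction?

8      → [8]
-2     → [8, -2]
over   → [8, -2, 8]
rot    → [-2, 8, 8]
-      → [-2, 0]
+      → [-2]
12     → [-2, 12]
dup    → [-2, 12, 12]
drop   → [-2, 12]
dup    → [-2, 12, 12]
swap   → [-2, 12, 12]
dup    → [-2, 12, 12, 12]
over   → [-2, 12, 12, 12, 12]
swap   → [-2, 12, 12, 12, 12]
swap   → [-2, 12, 12, 12, 12]
rot    → [-2, 12, 12, 12, 12]
+      → [-2, 12, 12, 24]
/      → [-2, 12, 0]
swap   → [-2, 0, 12]
*      → [-2, 0]
+      → [-2]
drop   → []
-9     → [-9]
negate → [9]
2      → [9, 2]
negate → [9, -2]
dup    → [9, -2, -2]
*      → [9, 4]
drop   → [9]
negate → [-9]
negate → [9]
negate → [-9]

-9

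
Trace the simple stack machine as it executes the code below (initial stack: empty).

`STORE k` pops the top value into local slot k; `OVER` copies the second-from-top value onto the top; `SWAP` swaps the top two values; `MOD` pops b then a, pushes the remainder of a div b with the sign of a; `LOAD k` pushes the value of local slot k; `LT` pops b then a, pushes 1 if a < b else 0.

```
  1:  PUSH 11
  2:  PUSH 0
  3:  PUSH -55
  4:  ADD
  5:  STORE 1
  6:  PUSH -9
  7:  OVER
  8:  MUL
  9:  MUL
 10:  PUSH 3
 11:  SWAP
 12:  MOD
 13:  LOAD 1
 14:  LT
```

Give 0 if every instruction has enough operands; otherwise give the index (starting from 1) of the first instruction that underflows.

0

PUSH 11   [11]
PUSH 0    [11, 0]
PUSH -55  [11, 0, -55]
ADD       [11, -55]
STORE 1   [11]
PUSH -9   [11, -9]
OVER      [11, -9, 11]
MUL       [11, -99]
MUL       [-1089]
PUSH 3    [-1089, 3]
SWAP      [3, -1089]
MOD       [3]
LOAD 1    [3, -55]
LT        [0]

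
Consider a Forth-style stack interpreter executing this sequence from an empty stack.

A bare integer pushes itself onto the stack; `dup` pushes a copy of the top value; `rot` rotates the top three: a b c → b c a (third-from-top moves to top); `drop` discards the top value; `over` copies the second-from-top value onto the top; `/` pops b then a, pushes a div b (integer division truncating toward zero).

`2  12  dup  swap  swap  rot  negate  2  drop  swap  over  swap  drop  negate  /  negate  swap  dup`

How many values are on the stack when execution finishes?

2      -> [2]
12     -> [2, 12]
dup    -> [2, 12, 12]
swap   -> [2, 12, 12]
swap   -> [2, 12, 12]
rot    -> [12, 12, 2]
negate -> [12, 12, -2]
2      -> [12, 12, -2, 2]
drop   -> [12, 12, -2]
swap   -> [12, -2, 12]
over   -> [12, -2, 12, -2]
swap   -> [12, -2, -2, 12]
drop   -> [12, -2, -2]
negate -> [12, -2, 2]
/      -> [12, -1]
negate -> [12, 1]
swap   -> [1, 12]
dup    -> [1, 12, 12]

3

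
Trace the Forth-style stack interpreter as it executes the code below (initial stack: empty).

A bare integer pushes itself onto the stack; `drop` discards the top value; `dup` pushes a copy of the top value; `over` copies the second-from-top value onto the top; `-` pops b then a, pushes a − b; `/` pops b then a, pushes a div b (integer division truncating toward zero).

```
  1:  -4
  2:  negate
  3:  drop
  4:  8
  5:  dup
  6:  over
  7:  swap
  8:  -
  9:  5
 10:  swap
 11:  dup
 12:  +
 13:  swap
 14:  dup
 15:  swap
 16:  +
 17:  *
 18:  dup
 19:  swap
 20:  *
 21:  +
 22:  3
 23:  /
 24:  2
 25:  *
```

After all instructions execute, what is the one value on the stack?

-4     : -4
negate : 4
drop   : (empty)
8      : 8
dup    : 8 8
over   : 8 8 8
swap   : 8 8 8
-      : 8 0
5      : 8 0 5
swap   : 8 5 0
dup    : 8 5 0 0
+      : 8 5 0
swap   : 8 0 5
dup    : 8 0 5 5
swap   : 8 0 5 5
+      : 8 0 10
*      : 8 0
dup    : 8 0 0
swap   : 8 0 0
*      : 8 0
+      : 8
3      : 8 3
/      : 2
2      : 2 2
*      : 4

4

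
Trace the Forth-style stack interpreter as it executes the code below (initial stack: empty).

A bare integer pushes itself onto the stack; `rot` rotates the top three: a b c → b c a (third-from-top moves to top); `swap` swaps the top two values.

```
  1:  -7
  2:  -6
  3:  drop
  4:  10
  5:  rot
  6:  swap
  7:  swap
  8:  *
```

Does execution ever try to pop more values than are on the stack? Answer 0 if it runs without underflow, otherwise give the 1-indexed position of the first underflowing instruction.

-7    [-7]
-6    [-7, -6]
drop  [-7]
10    [-7, 10]
rot  — needs 3 operands, stack has 2 → underflow

5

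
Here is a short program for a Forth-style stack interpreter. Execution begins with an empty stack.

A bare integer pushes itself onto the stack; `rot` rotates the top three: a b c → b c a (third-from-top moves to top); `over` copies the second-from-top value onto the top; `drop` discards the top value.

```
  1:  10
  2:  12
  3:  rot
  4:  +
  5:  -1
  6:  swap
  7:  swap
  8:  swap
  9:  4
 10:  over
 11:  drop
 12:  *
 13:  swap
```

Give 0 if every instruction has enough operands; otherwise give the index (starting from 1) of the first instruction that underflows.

3

10 → 10
12 → 10 12
rot  — needs 3 operands, stack has 2 → underflow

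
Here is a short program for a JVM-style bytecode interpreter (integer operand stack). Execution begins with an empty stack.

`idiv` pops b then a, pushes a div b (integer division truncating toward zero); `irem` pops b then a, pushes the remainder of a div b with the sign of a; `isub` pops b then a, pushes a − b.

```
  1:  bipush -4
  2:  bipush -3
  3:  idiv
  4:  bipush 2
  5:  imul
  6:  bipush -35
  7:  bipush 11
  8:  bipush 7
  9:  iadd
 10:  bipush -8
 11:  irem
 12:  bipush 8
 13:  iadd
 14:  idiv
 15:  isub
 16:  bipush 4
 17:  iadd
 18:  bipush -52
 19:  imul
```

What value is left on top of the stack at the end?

bipush -4  -> -4
bipush -3  -> -4 -3
idiv       -> 1
bipush 2   -> 1 2
imul       -> 2
bipush -35 -> 2 -35
bipush 11  -> 2 -35 11
bipush 7   -> 2 -35 11 7
iadd       -> 2 -35 18
bipush -8  -> 2 -35 18 -8
irem       -> 2 -35 2
bipush 8   -> 2 -35 2 8
iadd       -> 2 -35 10
idiv       -> 2 -3
isub       -> 5
bipush 4   -> 5 4
iadd       -> 9
bipush -52 -> 9 -52
imul       -> -468

-468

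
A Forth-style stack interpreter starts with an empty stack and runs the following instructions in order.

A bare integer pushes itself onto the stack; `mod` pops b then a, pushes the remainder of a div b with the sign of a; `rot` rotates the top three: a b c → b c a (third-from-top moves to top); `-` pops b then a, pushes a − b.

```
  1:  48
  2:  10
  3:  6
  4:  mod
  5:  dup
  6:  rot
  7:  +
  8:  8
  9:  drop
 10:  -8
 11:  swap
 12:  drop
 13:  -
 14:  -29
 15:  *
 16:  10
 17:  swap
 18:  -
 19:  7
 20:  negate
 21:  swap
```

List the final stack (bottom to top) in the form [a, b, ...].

48     → 48
10     → 48 10
6      → 48 10 6
mod    → 48 4
dup    → 48 4 4
rot    → 4 4 48
+      → 4 52
8      → 4 52 8
drop   → 4 52
-8     → 4 52 -8
swap   → 4 -8 52
drop   → 4 -8
-      → 12
-29    → 12 -29
*      → -348
10     → -348 10
swap   → 10 -348
-      → 358
7      → 358 7
negate → 358 -7
swap   → -7 358

[-7, 358]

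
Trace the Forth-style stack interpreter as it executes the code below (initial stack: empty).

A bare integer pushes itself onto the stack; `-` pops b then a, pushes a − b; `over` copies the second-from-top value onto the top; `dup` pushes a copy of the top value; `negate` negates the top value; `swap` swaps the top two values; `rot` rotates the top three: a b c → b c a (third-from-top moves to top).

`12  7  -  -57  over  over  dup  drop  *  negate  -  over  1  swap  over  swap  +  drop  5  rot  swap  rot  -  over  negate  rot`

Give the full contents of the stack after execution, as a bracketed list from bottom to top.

12     -> 12
7      -> 12 7
-      -> 5
-57    -> 5 -57
over   -> 5 -57 5
over   -> 5 -57 5 -57
dup    -> 5 -57 5 -57 -57
drop   -> 5 -57 5 -57
*      -> 5 -57 -285
negate -> 5 -57 285
-      -> 5 -342
over   -> 5 -342 5
1      -> 5 -342 5 1
swap   -> 5 -342 1 5
over   -> 5 -342 1 5 1
swap   -> 5 -342 1 1 5
+      -> 5 -342 1 6
drop   -> 5 -342 1
5      -> 5 -342 1 5
rot    -> 5 1 5 -342
swap   -> 5 1 -342 5
rot    -> 5 -342 5 1
-      -> 5 -342 4
over   -> 5 -342 4 -342
negate -> 5 -342 4 342
rot    -> 5 4 342 -342

[5, 4, 342, -342]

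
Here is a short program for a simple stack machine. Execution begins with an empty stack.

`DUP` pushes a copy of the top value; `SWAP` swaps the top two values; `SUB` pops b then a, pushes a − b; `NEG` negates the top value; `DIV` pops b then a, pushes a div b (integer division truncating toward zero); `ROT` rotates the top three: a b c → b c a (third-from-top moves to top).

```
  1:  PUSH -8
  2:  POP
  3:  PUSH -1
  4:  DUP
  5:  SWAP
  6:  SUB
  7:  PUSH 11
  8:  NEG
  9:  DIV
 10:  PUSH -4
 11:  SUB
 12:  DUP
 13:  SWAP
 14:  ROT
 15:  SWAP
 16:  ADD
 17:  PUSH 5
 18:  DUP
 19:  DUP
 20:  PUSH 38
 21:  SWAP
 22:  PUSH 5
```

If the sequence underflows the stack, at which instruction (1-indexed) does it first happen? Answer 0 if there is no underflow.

14

PUSH -8 → -8
POP     → (empty)
PUSH -1 → -1
DUP     → -1 -1
SWAP    → -1 -1
SUB     → 0
PUSH 11 → 0 11
NEG     → 0 -11
DIV     → 0
PUSH -4 → 0 -4
SUB     → 4
DUP     → 4 4
SWAP    → 4 4
ROT  — needs 3 operands, stack has 2 → underflow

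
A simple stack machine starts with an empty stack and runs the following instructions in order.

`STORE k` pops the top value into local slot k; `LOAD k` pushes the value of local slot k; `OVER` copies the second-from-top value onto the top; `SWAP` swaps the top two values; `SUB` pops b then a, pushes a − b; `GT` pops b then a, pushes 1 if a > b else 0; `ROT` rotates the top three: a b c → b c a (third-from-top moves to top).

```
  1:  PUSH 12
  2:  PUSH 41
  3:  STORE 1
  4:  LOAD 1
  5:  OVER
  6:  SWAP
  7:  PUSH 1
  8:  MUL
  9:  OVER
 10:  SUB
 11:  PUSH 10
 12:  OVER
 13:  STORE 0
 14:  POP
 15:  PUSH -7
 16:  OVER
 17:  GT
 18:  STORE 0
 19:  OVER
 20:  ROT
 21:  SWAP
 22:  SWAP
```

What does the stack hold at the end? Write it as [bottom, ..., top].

[12, 29, 12, 12]

PUSH 12 → 12
PUSH 41 → 12 41
STORE 1 → 12
LOAD 1  → 12 41
OVER    → 12 41 12
SWAP    → 12 12 41
PUSH 1  → 12 12 41 1
MUL     → 12 12 41
OVER    → 12 12 41 12
SUB     → 12 12 29
PUSH 10 → 12 12 29 10
OVER    → 12 12 29 10 29
STORE 0 → 12 12 29 10
POP     → 12 12 29
PUSH -7 → 12 12 29 -7
OVER    → 12 12 29 -7 29
GT      → 12 12 29 0
STORE 0 → 12 12 29
OVER    → 12 12 29 12
ROT     → 12 29 12 12
SWAP    → 12 29 12 12
SWAP    → 12 29 12 12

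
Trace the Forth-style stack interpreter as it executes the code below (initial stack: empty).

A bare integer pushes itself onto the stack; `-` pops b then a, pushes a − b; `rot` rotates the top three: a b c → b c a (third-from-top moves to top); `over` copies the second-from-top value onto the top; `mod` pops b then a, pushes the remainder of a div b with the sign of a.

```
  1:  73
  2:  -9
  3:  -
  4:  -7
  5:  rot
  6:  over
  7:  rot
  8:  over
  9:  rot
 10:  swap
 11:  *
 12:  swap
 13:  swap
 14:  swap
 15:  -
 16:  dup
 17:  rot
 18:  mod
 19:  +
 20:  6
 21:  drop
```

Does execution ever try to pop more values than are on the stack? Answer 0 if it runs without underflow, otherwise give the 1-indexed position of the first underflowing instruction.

73 -> [73]
-9 -> [73, -9]
-  -> [82]
-7 -> [82, -7]
rot  — needs 3 operands, stack has 2 → underflow

5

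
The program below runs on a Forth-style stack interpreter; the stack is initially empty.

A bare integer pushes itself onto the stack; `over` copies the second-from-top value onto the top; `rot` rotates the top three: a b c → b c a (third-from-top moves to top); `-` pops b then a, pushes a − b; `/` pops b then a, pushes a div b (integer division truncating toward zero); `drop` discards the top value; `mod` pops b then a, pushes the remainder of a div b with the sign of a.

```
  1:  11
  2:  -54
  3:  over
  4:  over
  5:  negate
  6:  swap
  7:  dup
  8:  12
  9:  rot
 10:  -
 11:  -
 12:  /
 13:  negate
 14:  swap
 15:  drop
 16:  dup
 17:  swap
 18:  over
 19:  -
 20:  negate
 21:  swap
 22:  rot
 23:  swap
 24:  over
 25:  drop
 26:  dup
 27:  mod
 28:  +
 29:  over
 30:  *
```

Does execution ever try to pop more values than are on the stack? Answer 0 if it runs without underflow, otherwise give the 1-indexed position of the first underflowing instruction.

0

11     → 11
-54    → 11 -54
over   → 11 -54 11
over   → 11 -54 11 -54
negate → 11 -54 11 54
swap   → 11 -54 54 11
dup    → 11 -54 54 11 11
12     → 11 -54 54 11 11 12
rot    → 11 -54 54 11 12 11
-      → 11 -54 54 11 1
-      → 11 -54 54 10
/      → 11 -54 5
negate → 11 -54 -5
swap   → 11 -5 -54
drop   → 11 -5
dup    → 11 -5 -5
swap   → 11 -5 -5
over   → 11 -5 -5 -5
-      → 11 -5 0
negate → 11 -5 0
swap   → 11 0 -5
rot    → 0 -5 11
swap   → 0 11 -5
over   → 0 11 -5 11
drop   → 0 11 -5
dup    → 0 11 -5 -5
mod    → 0 11 0
+      → 0 11
over   → 0 11 0
*      → 0 0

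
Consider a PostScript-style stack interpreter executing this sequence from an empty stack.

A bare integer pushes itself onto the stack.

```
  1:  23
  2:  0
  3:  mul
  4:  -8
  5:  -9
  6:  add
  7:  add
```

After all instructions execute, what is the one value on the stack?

23   23
0    23 0
mul  0
-8   0 -8
-9   0 -8 -9
add  0 -17
add  -17

-17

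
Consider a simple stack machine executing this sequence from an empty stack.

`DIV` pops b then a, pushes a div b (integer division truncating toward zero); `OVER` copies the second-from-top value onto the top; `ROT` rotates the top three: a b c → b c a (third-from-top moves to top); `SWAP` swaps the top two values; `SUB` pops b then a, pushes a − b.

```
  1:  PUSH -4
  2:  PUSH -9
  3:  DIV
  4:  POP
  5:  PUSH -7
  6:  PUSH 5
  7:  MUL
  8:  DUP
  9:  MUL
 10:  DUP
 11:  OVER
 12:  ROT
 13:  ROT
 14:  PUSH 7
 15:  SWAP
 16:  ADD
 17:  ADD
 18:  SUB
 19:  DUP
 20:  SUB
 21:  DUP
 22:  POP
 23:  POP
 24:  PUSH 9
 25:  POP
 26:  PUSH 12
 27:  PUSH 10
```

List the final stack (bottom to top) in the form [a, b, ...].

[12, 10]

PUSH -4 : -4
PUSH -9 : -4 -9
DIV     : 0
POP     : (empty)
PUSH -7 : -7
PUSH 5  : -7 5
MUL     : -35
DUP     : -35 -35
MUL     : 1225
DUP     : 1225 1225
OVER    : 1225 1225 1225
ROT     : 1225 1225 1225
ROT     : 1225 1225 1225
PUSH 7  : 1225 1225 1225 7
SWAP    : 1225 1225 7 1225
ADD     : 1225 1225 1232
ADD     : 1225 2457
SUB     : -1232
DUP     : -1232 -1232
SUB     : 0
DUP     : 0 0
POP     : 0
POP     : (empty)
PUSH 9  : 9
POP     : (empty)
PUSH 12 : 12
PUSH 10 : 12 10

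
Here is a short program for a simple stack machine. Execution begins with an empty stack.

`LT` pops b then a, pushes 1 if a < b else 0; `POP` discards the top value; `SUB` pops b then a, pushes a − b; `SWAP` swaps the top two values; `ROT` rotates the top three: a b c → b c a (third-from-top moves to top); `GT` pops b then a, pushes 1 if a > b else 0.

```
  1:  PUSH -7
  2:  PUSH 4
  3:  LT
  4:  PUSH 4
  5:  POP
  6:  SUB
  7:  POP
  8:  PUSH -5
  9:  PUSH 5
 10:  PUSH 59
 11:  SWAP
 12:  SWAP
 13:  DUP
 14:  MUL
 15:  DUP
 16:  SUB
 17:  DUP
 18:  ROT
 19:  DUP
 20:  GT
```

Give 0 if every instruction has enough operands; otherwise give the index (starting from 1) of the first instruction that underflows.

PUSH -7 -> [-7]
PUSH 4  -> [-7, 4]
LT      -> [1]
PUSH 4  -> [1, 4]
POP     -> [1]
SUB  — needs 2 operands, stack has 1 → underflow

6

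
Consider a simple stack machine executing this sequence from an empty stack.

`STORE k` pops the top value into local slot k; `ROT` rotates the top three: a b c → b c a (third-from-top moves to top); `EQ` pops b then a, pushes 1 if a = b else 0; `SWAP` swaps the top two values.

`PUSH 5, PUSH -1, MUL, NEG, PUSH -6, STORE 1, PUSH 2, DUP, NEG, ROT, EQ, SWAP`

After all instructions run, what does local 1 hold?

-6

PUSH 5  -> [5]
PUSH -1 -> [5, -1]
MUL     -> [-5]
NEG     -> [5]
PUSH -6 -> [5, -6]
STORE 1 -> [5]
PUSH 2  -> [5, 2]
DUP     -> [5, 2, 2]
NEG     -> [5, 2, -2]
ROT     -> [2, -2, 5]
EQ      -> [2, 0]
SWAP    -> [0, 2]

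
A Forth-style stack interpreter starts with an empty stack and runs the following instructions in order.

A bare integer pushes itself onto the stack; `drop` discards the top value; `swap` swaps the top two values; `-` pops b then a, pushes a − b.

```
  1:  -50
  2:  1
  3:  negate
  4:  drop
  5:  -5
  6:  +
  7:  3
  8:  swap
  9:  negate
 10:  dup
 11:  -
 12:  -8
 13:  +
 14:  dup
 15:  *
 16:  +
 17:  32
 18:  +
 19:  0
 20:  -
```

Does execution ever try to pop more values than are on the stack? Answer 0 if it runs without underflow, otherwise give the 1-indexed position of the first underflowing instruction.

0

-50    : [-50]
1      : [-50, 1]
negate : [-50, -1]
drop   : [-50]
-5     : [-50, -5]
+      : [-55]
3      : [-55, 3]
swap   : [3, -55]
negate : [3, 55]
dup    : [3, 55, 55]
-      : [3, 0]
-8     : [3, 0, -8]
+      : [3, -8]
dup    : [3, -8, -8]
*      : [3, 64]
+      : [67]
32     : [67, 32]
+      : [99]
0      : [99, 0]
-      : [99]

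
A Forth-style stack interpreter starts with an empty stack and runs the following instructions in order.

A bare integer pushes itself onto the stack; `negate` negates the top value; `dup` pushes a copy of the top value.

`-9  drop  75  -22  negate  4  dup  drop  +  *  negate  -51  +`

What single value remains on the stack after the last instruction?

-2001

-9     → -9
drop   → (empty)
75     → 75
-22    → 75 -22
negate → 75 22
4      → 75 22 4
dup    → 75 22 4 4
drop   → 75 22 4
+      → 75 26
*      → 1950
negate → -1950
-51    → -1950 -51
+      → -2001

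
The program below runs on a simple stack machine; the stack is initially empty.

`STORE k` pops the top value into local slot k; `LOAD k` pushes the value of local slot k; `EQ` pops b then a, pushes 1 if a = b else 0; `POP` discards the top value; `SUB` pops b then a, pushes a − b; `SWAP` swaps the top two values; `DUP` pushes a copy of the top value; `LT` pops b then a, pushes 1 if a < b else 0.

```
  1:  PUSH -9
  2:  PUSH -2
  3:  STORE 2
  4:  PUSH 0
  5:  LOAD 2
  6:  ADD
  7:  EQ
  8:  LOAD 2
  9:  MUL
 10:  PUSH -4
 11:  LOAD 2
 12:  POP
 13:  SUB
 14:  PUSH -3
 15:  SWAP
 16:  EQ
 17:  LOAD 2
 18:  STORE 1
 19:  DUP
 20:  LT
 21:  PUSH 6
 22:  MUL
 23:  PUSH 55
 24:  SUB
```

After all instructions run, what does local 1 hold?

-2

PUSH -9 → [-9]
PUSH -2 → [-9, -2]
STORE 2 → [-9]
PUSH 0  → [-9, 0]
LOAD 2  → [-9, 0, -2]
ADD     → [-9, -2]
EQ      → [0]
LOAD 2  → [0, -2]
MUL     → [0]
PUSH -4 → [0, -4]
LOAD 2  → [0, -4, -2]
POP     → [0, -4]
SUB     → [4]
PUSH -3 → [4, -3]
SWAP    → [-3, 4]
EQ      → [0]
LOAD 2  → [0, -2]
STORE 1 → [0]
DUP     → [0, 0]
LT      → [0]
PUSH 6  → [0, 6]
MUL     → [0]
PUSH 55 → [0, 55]
SUB     → [-55]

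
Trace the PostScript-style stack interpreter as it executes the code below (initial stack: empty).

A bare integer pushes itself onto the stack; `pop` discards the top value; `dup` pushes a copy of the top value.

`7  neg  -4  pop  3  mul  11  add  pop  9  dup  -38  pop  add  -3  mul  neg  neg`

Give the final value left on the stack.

7   -> 7
neg -> -7
-4  -> -7 -4
pop -> -7
3   -> -7 3
mul -> -21
11  -> -21 11
add -> -10
pop -> (empty)
9   -> 9
dup -> 9 9
-38 -> 9 9 -38
pop -> 9 9
add -> 18
-3  -> 18 -3
mul -> -54
neg -> 54
neg -> -54

-54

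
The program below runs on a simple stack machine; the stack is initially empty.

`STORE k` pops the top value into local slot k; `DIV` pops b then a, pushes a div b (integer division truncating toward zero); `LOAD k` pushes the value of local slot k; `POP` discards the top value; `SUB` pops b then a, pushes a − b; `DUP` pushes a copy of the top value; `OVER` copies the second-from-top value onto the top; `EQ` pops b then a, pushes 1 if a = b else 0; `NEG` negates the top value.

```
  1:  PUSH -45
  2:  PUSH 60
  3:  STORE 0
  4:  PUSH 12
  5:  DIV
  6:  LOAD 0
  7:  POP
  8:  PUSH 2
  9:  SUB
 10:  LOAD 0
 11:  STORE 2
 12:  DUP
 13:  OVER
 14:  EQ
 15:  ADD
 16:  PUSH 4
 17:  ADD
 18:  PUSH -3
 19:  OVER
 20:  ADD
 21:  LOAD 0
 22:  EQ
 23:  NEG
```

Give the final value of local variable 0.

PUSH -45 → [-45]
PUSH 60  → [-45, 60]
STORE 0  → [-45]
PUSH 12  → [-45, 12]
DIV      → [-3]
LOAD 0   → [-3, 60]
POP      → [-3]
PUSH 2   → [-3, 2]
SUB      → [-5]
LOAD 0   → [-5, 60]
STORE 2  → [-5]
DUP      → [-5, -5]
OVER     → [-5, -5, -5]
EQ       → [-5, 1]
ADD      → [-4]
PUSH 4   → [-4, 4]
ADD      → [0]
PUSH -3  → [0, -3]
OVER     → [0, -3, 0]
ADD      → [0, -3]
LOAD 0   → [0, -3, 60]
EQ       → [0, 0]
NEG      → [0, 0]

60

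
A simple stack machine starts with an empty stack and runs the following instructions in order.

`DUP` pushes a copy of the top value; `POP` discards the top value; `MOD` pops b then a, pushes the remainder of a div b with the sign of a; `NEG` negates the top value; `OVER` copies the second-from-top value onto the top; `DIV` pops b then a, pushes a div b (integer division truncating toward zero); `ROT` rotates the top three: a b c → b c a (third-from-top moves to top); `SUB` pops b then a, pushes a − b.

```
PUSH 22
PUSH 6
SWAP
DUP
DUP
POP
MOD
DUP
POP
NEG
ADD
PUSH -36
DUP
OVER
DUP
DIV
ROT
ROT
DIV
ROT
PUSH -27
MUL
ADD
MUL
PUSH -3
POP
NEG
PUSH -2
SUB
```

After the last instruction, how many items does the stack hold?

1

PUSH 22  : 22
PUSH 6   : 22 6
SWAP     : 6 22
DUP      : 6 22 22
DUP      : 6 22 22 22
POP      : 6 22 22
MOD      : 6 0
DUP      : 6 0 0
POP      : 6 0
NEG      : 6 0
ADD      : 6
PUSH -36 : 6 -36
DUP      : 6 -36 -36
OVER     : 6 -36 -36 -36
DUP      : 6 -36 -36 -36 -36
DIV      : 6 -36 -36 1
ROT      : 6 -36 1 -36
ROT      : 6 1 -36 -36
DIV      : 6 1 1
ROT      : 1 1 6
PUSH -27 : 1 1 6 -27
MUL      : 1 1 -162
ADD      : 1 -161
MUL      : -161
PUSH -3  : -161 -3
POP      : -161
NEG      : 161
PUSH -2  : 161 -2
SUB      : 163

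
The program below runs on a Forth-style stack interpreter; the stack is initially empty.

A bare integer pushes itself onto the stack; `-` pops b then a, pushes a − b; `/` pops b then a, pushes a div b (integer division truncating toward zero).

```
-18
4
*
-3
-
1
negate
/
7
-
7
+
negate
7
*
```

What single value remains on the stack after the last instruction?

-18    -> [-18]
4      -> [-18, 4]
*      -> [-72]
-3     -> [-72, -3]
-      -> [-69]
1      -> [-69, 1]
negate -> [-69, -1]
/      -> [69]
7      -> [69, 7]
-      -> [62]
7      -> [62, 7]
+      -> [69]
negate -> [-69]
7      -> [-69, 7]
*      -> [-483]

-483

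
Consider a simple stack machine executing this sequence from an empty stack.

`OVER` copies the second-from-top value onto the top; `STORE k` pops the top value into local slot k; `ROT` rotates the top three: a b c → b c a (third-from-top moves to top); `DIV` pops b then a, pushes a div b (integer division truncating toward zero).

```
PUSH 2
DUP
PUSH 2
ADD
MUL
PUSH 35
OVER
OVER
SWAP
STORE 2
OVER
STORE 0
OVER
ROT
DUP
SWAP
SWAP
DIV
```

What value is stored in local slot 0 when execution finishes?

PUSH 2   [2]
DUP      [2, 2]
PUSH 2   [2, 2, 2]
ADD      [2, 4]
MUL      [8]
PUSH 35  [8, 35]
OVER     [8, 35, 8]
OVER     [8, 35, 8, 35]
SWAP     [8, 35, 35, 8]
STORE 2  [8, 35, 35]
OVER     [8, 35, 35, 35]
STORE 0  [8, 35, 35]
OVER     [8, 35, 35, 35]
ROT      [8, 35, 35, 35]
DUP      [8, 35, 35, 35, 35]
SWAP     [8, 35, 35, 35, 35]
SWAP     [8, 35, 35, 35, 35]
DIV      [8, 35, 35, 1]

35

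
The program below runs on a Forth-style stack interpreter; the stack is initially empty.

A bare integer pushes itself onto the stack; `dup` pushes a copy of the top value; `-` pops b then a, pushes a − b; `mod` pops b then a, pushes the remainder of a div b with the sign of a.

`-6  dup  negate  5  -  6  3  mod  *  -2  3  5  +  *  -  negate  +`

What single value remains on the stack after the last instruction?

-22

-6     → [-6]
dup    → [-6, -6]
negate → [-6, 6]
5      → [-6, 6, 5]
-      → [-6, 1]
6      → [-6, 1, 6]
3      → [-6, 1, 6, 3]
mod    → [-6, 1, 0]
*      → [-6, 0]
-2     → [-6, 0, -2]
3      → [-6, 0, -2, 3]
5      → [-6, 0, -2, 3, 5]
+      → [-6, 0, -2, 8]
*      → [-6, 0, -16]
-      → [-6, 16]
negate → [-6, -16]
+      → [-22]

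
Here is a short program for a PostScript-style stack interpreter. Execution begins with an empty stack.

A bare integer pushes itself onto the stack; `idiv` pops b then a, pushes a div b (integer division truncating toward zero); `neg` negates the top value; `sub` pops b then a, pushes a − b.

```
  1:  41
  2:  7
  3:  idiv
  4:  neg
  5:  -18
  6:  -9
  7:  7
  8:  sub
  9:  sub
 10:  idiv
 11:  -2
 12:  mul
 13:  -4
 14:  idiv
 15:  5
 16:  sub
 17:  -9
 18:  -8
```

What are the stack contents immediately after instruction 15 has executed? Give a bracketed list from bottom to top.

41    41
7     41 7
idiv  5
neg   -5
-18   -5 -18
-9    -5 -18 -9
7     -5 -18 -9 7
sub   -5 -18 -16
sub   -5 -2
idiv  2
-2    2 -2
mul   -4
-4    -4 -4
idiv  1
5     1 5

[1, 5]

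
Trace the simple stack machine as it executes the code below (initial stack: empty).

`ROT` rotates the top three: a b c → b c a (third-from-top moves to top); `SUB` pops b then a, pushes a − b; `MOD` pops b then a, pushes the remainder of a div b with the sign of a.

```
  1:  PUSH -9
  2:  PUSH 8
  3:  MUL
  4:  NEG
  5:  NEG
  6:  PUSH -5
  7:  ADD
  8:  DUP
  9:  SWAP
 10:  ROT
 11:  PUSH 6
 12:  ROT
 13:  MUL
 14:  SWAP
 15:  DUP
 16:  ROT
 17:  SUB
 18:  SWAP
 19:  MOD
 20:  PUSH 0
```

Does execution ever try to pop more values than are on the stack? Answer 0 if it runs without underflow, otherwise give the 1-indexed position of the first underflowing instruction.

PUSH -9 -> -9
PUSH 8  -> -9 8
MUL     -> -72
NEG     -> 72
NEG     -> -72
PUSH -5 -> -72 -5
ADD     -> -77
DUP     -> -77 -77
SWAP    -> -77 -77
ROT  — needs 3 operands, stack has 2 → underflow

10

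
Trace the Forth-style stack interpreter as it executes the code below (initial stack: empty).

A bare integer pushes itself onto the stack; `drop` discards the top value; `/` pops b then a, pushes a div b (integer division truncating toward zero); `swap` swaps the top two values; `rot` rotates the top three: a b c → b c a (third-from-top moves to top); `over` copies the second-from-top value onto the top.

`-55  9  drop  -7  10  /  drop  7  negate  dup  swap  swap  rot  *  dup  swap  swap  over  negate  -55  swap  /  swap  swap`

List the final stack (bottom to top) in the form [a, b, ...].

-55    : [-55]
9      : [-55, 9]
drop   : [-55]
-7     : [-55, -7]
10     : [-55, -7, 10]
/      : [-55, 0]
drop   : [-55]
7      : [-55, 7]
negate : [-55, -7]
dup    : [-55, -7, -7]
swap   : [-55, -7, -7]
swap   : [-55, -7, -7]
rot    : [-7, -7, -55]
*      : [-7, 385]
dup    : [-7, 385, 385]
swap   : [-7, 385, 385]
swap   : [-7, 385, 385]
over   : [-7, 385, 385, 385]
negate : [-7, 385, 385, -385]
-55    : [-7, 385, 385, -385, -55]
swap   : [-7, 385, 385, -55, -385]
/      : [-7, 385, 385, 0]
swap   : [-7, 385, 0, 385]
swap   : [-7, 385, 385, 0]

[-7, 385, 385, 0]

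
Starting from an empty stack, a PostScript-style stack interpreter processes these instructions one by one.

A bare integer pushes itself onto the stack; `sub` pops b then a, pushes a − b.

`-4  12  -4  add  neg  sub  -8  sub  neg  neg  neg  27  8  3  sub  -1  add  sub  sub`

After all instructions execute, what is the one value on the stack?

-35

-4  -> [-4]
12  -> [-4, 12]
-4  -> [-4, 12, -4]
add -> [-4, 8]
neg -> [-4, -8]
sub -> [4]
-8  -> [4, -8]
sub -> [12]
neg -> [-12]
neg -> [12]
neg -> [-12]
27  -> [-12, 27]
8   -> [-12, 27, 8]
3   -> [-12, 27, 8, 3]
sub -> [-12, 27, 5]
-1  -> [-12, 27, 5, -1]
add -> [-12, 27, 4]
sub -> [-12, 23]
sub -> [-35]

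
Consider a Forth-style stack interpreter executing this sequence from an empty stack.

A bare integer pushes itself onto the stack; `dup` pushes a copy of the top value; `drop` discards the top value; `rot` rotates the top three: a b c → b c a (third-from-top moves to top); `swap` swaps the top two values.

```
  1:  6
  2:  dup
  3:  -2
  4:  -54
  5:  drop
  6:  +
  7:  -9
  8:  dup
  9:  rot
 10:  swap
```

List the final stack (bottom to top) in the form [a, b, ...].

6    : 6
dup  : 6 6
-2   : 6 6 -2
-54  : 6 6 -2 -54
drop : 6 6 -2
+    : 6 4
-9   : 6 4 -9
dup  : 6 4 -9 -9
rot  : 6 -9 -9 4
swap : 6 -9 4 -9

[6, -9, 4, -9]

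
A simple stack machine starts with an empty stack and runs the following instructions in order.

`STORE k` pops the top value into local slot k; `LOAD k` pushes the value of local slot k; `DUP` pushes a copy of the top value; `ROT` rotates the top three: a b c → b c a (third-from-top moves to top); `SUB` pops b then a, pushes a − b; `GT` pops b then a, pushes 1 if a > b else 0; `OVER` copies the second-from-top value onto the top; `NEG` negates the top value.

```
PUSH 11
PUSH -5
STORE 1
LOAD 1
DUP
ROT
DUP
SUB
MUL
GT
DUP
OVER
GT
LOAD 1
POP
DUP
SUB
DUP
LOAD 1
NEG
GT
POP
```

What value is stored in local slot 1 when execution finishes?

PUSH 11 : 11
PUSH -5 : 11 -5
STORE 1 : 11
LOAD 1  : 11 -5
DUP     : 11 -5 -5
ROT     : -5 -5 11
DUP     : -5 -5 11 11
SUB     : -5 -5 0
MUL     : -5 0
GT      : 0
DUP     : 0 0
OVER    : 0 0 0
GT      : 0 0
LOAD 1  : 0 0 -5
POP     : 0 0
DUP     : 0 0 0
SUB     : 0 0
DUP     : 0 0 0
LOAD 1  : 0 0 0 -5
NEG     : 0 0 0 5
GT      : 0 0 0
POP     : 0 0

-5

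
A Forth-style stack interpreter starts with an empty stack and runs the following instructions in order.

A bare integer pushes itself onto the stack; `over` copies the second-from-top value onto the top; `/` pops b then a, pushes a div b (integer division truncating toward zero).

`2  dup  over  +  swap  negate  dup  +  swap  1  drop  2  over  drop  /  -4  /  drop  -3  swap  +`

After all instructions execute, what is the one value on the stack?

2       2
dup     2 2
over    2 2 2
+       2 4
swap    4 2
negate  4 -2
dup     4 -2 -2
+       4 -4
swap    -4 4
1       -4 4 1
drop    -4 4
2       -4 4 2
over    -4 4 2 4
drop    -4 4 2
/       -4 2
-4      -4 2 -4
/       -4 0
drop    -4
-3      -4 -3
swap    -3 -4
+       -7

-7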